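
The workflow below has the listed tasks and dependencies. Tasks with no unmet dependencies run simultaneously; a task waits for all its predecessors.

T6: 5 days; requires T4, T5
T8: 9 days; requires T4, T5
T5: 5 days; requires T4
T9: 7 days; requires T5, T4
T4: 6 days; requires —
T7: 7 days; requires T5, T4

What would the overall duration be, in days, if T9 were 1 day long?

Critical path before the change: T4→T5→T8 = 6+5+9 = 20 giving 20 days.
T9 is off the critical path — its longest chain is 18 days, giving 2 of slack.
That remains the longest chain; total 20 days.

20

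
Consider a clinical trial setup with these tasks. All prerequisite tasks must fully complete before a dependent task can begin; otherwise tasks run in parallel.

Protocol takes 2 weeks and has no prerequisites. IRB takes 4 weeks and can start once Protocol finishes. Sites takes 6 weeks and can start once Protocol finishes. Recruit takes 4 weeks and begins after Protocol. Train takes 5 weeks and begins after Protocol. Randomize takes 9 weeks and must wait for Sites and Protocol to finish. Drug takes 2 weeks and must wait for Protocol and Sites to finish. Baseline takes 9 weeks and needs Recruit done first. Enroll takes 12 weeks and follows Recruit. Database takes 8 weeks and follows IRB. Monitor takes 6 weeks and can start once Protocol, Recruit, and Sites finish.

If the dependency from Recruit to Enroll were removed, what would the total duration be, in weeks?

17

Before: longest chain Protocol→Recruit→Enroll = 2+4+12 = 18, finish 18.
Without Recruit→Enroll, Enroll's earliest start moves from 6 to 0.
After: Protocol→Sites→Randomize = 2+6+9 = 17 → 17 weeks.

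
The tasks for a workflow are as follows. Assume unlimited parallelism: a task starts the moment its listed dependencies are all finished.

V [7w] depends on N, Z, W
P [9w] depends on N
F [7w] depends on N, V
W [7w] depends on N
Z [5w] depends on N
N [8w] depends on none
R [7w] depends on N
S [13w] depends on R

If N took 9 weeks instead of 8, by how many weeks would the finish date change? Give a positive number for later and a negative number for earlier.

1

As given, the longest chain is N→W→V→F = 8+7+7+7 = 29, so the finish is 29 weeks.
N is on the critical path; changing it to 9 makes that path 30 weeks.
No other chain overtakes it, so the finish is 30 weeks.
Change in finish: 30 − 29 = +1 weeks.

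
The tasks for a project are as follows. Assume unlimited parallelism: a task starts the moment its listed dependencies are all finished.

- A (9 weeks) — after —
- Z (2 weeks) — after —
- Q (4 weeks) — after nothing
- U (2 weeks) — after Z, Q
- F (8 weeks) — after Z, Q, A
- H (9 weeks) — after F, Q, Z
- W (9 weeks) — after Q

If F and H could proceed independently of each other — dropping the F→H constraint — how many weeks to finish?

17

With the dependency in place, A→F→H = 9+8+9 = 26 sets the finish at 26 weeks.
Without F→H, H's earliest start moves from 17 to 4.
The longest chain is now A→F = 9+8 = 17, so the project takes 17 weeks.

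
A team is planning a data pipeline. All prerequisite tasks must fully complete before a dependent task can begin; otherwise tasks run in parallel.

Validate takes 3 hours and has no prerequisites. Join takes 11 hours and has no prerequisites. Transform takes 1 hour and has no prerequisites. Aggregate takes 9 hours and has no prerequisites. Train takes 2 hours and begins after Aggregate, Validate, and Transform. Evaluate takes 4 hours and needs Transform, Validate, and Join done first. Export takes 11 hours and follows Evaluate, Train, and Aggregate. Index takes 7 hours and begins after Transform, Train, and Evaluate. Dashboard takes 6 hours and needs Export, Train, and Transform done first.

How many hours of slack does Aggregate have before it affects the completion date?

4

Critical path: Join→Evaluate→Export→Dashboard = 11+4+11+6 = 32, so the finish is 32 hours.
Aggregate finishes as early as 9 and must finish by 13.
So Aggregate can slip 13 − 9 = 4 hours.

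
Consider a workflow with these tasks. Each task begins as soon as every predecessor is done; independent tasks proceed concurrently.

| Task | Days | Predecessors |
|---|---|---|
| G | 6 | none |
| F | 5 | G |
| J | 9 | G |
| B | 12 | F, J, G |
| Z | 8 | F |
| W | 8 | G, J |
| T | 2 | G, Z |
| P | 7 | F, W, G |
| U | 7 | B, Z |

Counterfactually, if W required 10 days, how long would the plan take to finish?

Critical path before the change: G→J→B→U = 6+9+12+7 = 34 giving 34 days.
W has 4 days of float (longest path through it is 30).
That remains the longest chain; total 34 days.

34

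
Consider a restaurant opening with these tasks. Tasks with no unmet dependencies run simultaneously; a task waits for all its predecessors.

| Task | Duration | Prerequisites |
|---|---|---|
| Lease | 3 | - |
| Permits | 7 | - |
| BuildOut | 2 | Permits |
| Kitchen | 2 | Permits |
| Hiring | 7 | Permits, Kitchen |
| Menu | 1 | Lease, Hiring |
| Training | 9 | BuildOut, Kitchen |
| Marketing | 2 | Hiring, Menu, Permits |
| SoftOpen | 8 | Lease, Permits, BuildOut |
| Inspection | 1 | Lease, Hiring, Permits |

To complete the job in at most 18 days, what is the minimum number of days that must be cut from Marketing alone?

Current finish: 19 days; target: 18.
Marketing is on every critical path, so each day cut from Marketing cuts the finish by one (this holds down to a finish of 18).
Need 19 − 18 = 1 day off Marketing → Marketing becomes 1 day, finish becomes 18.

1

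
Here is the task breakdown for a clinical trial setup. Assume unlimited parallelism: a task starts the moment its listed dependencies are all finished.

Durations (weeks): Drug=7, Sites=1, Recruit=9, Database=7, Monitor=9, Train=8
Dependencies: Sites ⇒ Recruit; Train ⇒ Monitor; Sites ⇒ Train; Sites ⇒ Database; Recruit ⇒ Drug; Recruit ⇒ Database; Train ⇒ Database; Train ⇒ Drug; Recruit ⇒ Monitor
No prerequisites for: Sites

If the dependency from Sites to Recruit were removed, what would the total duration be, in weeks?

Original critical path: Sites→Recruit→Monitor = 1+9+9 = 19 ⇒ 19 weeks.
Without Sites→Recruit, Recruit's earliest start moves from 1 to 0.
After: Sites→Train→Monitor = 1+8+9 = 18 → 18 weeks.

18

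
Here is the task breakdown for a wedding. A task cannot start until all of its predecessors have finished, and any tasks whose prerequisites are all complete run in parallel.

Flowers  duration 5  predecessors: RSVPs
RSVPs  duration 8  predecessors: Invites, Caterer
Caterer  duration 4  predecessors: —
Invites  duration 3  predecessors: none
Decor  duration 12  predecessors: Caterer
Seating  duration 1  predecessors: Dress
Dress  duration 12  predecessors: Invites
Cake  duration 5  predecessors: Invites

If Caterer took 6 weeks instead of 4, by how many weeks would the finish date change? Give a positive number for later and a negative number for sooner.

2

Baseline: Caterer→RSVPs→Flowers = 4+8+5 = 17 → 17 weeks.
Since Caterer is critical, the +2 change carries straight to that chain (now 19 weeks).
No other chain overtakes it, so the finish is 19 weeks.
Change in finish: 19 − 17 = +2 weeks.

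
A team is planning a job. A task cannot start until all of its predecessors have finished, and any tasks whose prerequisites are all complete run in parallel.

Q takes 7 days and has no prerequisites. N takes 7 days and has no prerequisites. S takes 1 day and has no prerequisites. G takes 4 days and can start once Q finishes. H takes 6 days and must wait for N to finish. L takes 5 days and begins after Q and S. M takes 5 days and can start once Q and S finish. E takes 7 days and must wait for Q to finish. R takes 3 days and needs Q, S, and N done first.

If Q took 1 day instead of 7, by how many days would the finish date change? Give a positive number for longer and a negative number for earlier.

-1

As given, the longest chain is Q→E = 7+7 = 14, so the finish is 14 days.
Since Q is critical, the -6 change carries straight to that chain (now 8 days).
The binding chain switches to N→H = 7+6 = 13; finish 13 days.
Change in finish: 13 − 14 = -1 days.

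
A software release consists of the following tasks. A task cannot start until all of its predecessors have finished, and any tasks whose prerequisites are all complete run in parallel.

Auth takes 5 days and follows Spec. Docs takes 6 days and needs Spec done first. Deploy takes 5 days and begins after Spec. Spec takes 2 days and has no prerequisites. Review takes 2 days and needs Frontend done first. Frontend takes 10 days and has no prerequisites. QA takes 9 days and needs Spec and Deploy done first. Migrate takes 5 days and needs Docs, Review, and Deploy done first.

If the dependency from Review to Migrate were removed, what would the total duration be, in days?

16

With the dependency in place, Frontend→Review→Migrate = 10+2+5 = 17 sets the finish at 17 days.
Without Review→Migrate, Migrate's earliest start moves from 12 to 8.
The longest chain is now Spec→Deploy→QA = 2+5+9 = 16, so the job takes 16 days.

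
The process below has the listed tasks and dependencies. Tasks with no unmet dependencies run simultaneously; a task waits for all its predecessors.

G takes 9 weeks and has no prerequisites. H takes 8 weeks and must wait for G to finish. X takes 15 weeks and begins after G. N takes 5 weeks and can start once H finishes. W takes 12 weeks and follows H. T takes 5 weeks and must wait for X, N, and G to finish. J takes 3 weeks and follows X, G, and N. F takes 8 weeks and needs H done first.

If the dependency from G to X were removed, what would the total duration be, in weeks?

With the dependency in place, G→H→W = 9+8+12 = 29 sets the finish at 29 weeks.
Without G→X, X's earliest start moves from 9 to 0.
After: G→H→W = 9+8+12 = 29 → 29 weeks.

29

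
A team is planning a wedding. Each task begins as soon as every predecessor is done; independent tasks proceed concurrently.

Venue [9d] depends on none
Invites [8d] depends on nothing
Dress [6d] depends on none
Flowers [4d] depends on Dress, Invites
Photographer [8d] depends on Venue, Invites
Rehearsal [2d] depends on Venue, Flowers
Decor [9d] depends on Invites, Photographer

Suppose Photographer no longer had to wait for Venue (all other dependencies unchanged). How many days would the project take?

25

Before: longest chain Venue→Photographer→Decor = 9+8+9 = 26, finish 26.
Without Venue→Photographer, Photographer's earliest start moves from 9 to 8.
After: Invites→Photographer→Decor = 8+8+9 = 25 → 25 days.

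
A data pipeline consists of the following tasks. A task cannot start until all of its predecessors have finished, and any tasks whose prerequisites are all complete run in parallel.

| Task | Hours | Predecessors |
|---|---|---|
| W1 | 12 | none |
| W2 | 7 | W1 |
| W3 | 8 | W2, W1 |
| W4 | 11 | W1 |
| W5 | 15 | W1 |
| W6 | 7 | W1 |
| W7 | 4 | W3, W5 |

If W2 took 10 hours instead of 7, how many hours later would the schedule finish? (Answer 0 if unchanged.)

Critical path before the change: W1→W2→W3→W7 = 12+7+8+4 = 31 giving 31 hours.
Since W2 is critical, the +3 change carries straight to that chain (now 34 hours).
That remains the longest chain; total 34 hours.
Change in finish: 34 − 31 = +3 hours.

3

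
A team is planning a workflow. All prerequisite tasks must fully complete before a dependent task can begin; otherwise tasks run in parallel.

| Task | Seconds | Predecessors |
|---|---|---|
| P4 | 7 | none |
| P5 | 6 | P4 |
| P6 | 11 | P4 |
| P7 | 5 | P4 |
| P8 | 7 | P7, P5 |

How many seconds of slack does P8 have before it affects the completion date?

0

Critical path: P4→P5→P8 = 7+6+7 = 20, so the finish is 20 seconds.
Longest path through P8: 20 seconds (earliest finish 20, latest finish 20).
Float = 20 − 20 = 0.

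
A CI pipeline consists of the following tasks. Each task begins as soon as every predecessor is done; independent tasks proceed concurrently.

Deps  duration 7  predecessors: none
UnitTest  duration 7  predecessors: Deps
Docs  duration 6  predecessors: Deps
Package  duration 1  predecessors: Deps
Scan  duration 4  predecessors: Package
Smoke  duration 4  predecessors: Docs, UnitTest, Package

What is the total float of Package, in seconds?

Critical path: Deps→UnitTest→Smoke = 7+7+4 = 18, so the finish is 18 seconds.
Longest path through Package: 12 seconds (earliest finish 8, latest finish 14).
Float = 18 − 12 = 6.

6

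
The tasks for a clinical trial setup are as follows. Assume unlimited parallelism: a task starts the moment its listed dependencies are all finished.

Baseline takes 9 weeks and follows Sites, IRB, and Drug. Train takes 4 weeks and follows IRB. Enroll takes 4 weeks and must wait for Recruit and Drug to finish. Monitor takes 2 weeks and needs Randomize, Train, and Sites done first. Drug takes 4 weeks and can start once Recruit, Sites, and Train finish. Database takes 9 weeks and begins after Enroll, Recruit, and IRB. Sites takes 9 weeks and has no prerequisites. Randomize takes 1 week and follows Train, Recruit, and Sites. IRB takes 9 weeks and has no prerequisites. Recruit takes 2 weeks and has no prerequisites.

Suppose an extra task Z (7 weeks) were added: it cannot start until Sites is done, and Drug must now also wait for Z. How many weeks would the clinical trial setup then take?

33

Originally the clinical trial setup takes 30 weeks.
With Z inserted, Drug now waits for max(Recruit, Sites, Train, Z).
New critical path: Sites→Z→Drug→Enroll→Database = 9+7+4+4+9 = 33 ⇒ 33 weeks.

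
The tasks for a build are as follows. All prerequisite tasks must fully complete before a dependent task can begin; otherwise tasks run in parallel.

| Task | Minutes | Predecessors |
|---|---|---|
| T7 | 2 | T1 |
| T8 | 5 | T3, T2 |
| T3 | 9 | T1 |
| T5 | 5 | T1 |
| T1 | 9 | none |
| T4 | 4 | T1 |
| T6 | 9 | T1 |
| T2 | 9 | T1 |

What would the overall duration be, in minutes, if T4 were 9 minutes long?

23

Actual critical path: T1→T2→T8 = 9+9+5 = 23 ⇒ 23 minutes.
T4 has 10 minutes of float (longest path through it is 13).
That remains the longest chain; total 23 minutes.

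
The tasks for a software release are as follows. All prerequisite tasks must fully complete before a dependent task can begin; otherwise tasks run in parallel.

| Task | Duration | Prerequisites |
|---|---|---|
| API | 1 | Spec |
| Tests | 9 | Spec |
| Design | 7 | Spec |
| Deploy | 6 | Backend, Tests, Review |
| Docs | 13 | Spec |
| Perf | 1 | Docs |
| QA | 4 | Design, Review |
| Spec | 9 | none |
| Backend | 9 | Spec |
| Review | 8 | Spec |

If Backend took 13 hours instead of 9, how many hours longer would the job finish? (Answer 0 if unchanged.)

4

Critical path before the change: Spec→Backend→Deploy = 9+9+6 = 24 giving 24 hours.
Backend lies on that path, so at 13 hours the path becomes 28 hours.
No other chain overtakes it, so the finish is 28 hours.
Change in finish: 28 − 24 = +4 hours.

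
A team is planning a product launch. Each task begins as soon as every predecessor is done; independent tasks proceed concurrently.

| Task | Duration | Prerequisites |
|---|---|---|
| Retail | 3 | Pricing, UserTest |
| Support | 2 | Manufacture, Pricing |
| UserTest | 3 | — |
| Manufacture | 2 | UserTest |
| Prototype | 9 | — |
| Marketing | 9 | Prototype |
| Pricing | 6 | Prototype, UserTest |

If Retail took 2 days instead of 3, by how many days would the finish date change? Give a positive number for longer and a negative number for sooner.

0

Baseline: Prototype→Pricing→Retail = 9+6+3 = 18 → 18 days.
Since Retail is critical, the -1 change carries straight to that chain (now 17 days).
Now Prototype→Marketing = 9+9 = 18 is longest, so the finish becomes 18 days.
Change in finish: 18 − 18 = +0 days.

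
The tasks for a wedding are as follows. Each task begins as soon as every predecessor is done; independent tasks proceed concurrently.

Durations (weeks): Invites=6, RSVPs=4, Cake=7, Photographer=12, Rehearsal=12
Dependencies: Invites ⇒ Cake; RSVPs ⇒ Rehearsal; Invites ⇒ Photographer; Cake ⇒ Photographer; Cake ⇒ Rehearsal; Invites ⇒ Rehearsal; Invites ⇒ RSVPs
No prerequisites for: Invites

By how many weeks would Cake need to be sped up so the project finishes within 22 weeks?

Current finish: 25 weeks; target: 22.
Cake is on every critical path, so each week cut from Cake cuts the finish by one (this holds down to a finish of 22).
Need 25 − 22 = 3 weeks off Cake → Cake becomes 4 weeks, finish becomes 22.

3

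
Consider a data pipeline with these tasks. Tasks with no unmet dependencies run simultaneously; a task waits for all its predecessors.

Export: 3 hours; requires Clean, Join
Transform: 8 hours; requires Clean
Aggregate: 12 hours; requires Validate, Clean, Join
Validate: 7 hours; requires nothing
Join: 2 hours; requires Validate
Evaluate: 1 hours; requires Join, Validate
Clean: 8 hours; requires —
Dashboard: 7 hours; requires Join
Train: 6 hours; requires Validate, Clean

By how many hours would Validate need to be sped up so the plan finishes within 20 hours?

Current finish: 21 hours; target: 20.
Validate is on every critical path, so each hour cut from Validate cuts the finish by one (this holds down to a finish of 20).
Need 21 − 20 = 1 hour off Validate → Validate becomes 6 hours, finish becomes 20.

1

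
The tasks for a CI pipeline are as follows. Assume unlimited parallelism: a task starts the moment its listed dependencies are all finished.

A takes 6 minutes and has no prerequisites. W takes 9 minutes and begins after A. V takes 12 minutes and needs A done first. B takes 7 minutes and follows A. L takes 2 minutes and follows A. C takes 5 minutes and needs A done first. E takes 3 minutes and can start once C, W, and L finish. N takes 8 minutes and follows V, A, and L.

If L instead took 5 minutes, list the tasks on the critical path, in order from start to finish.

A, V, N

Actual critical path: A→V→N = 6+12+8 = 26 ⇒ 26 minutes.
L is off the critical path — its longest chain is 16 minutes, giving 10 of slack.
No other chain overtakes it, so the finish is 26 minutes.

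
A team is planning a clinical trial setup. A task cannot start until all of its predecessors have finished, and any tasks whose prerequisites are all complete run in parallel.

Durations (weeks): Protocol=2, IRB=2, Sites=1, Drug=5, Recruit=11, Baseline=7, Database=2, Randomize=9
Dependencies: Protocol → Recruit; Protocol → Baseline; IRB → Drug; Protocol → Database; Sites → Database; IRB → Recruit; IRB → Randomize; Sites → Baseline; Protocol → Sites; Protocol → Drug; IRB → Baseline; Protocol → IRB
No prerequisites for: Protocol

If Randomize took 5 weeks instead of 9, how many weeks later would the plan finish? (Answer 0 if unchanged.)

Critical path before the change: Protocol→IRB→Recruit = 2+2+11 = 15 giving 15 weeks.
Randomize is off the critical path — its longest chain is 13 weeks, giving 2 of slack.
The critical path is still Protocol→IRB→Recruit; finish is now 15 weeks.
Change in finish: 15 − 15 = +0 weeks.

0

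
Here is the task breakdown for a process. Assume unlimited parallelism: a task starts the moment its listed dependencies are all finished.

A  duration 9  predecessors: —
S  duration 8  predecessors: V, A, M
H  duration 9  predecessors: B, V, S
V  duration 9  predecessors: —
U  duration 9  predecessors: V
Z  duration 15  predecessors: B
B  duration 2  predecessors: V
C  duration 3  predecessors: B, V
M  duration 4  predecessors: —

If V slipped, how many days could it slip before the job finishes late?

The longest chain is V→B→Z = 9+2+15 = 26; overall finish 26 days.
Longest path through V: 26 days (earliest finish 9, latest finish 9).
Slack of V = 0 − 0 = 0 days.

0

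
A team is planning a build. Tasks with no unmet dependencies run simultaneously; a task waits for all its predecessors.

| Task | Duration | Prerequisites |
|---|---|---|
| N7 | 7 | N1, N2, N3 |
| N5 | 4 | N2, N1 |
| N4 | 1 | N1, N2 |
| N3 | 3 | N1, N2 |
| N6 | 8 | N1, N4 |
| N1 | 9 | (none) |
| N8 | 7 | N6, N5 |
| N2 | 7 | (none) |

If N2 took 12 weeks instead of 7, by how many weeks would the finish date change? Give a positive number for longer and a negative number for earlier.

As given, the longest chain is N1→N4→N6→N8 = 9+1+8+7 = 25, so the finish is 25 weeks.
N2 has 2 weeks of float (longest path through it is 23).
The binding chain switches to N2→N4→N6→N8 = 12+1+8+7 = 28; finish 28 weeks.
Change in finish: 28 − 25 = +3 weeks.

3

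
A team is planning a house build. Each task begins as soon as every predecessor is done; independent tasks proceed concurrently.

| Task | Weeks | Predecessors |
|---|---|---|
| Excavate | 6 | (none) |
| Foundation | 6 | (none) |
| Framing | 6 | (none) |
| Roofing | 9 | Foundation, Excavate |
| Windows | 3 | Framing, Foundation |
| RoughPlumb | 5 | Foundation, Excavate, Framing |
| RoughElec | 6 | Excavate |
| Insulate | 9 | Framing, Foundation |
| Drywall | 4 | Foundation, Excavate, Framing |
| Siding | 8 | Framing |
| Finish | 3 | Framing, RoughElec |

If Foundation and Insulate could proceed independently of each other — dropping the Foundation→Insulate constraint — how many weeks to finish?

Original critical path: Excavate→Roofing = 6+9 = 15 ⇒ 15 weeks.
Dropping Foundation→Insulate doesn't change Insulate's earliest start (6); another predecessor still binds.
After: Excavate→Roofing = 6+9 = 15 → 15 weeks.

15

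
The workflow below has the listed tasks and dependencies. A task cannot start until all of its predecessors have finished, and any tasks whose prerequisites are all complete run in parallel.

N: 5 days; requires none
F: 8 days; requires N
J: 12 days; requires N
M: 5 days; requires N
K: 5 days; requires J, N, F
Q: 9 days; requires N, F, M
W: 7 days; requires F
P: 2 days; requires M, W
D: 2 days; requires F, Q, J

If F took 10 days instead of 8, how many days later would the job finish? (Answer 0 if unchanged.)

Baseline: N→F→Q→D = 5+8+9+2 = 24 → 24 days.
F lies on that path, so at 10 days the path becomes 26 days.
That remains the longest chain; total 26 days.
Change in finish: 26 − 24 = +2 days.

2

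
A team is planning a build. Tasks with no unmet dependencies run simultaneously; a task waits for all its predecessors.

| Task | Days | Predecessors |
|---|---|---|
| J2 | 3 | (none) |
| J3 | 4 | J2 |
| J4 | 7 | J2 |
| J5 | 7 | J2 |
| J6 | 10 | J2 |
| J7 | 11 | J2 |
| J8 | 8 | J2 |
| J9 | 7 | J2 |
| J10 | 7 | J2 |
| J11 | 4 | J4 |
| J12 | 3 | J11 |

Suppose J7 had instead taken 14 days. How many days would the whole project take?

17

As given, the longest chain is J2→J4→J11→J12 = 3+7+4+3 = 17, so the finish is 17 days.
J7 is off the critical path — its longest chain is 14 days, giving 3 of slack.
The critical path is still J2→J4→J11→J12; finish is now 17 days.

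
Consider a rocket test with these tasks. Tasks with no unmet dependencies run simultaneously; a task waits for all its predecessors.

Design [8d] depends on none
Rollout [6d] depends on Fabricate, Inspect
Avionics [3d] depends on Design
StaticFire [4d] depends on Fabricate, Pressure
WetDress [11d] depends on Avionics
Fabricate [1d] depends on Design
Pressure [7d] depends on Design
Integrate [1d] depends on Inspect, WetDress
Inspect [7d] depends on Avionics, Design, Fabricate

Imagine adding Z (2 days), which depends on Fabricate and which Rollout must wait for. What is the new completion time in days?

24

Originally the schedule takes 24 days.
With Z inserted, Rollout now waits for max(Fabricate, Inspect, Z).
New critical path: Design→Avionics→Inspect→Rollout = 8+3+7+6 = 24 ⇒ 24 days.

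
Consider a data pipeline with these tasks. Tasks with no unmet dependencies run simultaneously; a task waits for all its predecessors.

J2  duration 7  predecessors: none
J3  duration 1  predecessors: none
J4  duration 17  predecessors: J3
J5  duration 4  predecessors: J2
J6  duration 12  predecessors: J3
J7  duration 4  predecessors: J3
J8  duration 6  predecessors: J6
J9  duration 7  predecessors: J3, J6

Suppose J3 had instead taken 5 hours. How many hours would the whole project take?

As given, the longest chain is J3→J6→J9 = 1+12+7 = 20, so the finish is 20 hours.
Since J3 is critical, the +4 change carries straight to that chain (now 24 hours).
That remains the longest chain; total 24 hours.

24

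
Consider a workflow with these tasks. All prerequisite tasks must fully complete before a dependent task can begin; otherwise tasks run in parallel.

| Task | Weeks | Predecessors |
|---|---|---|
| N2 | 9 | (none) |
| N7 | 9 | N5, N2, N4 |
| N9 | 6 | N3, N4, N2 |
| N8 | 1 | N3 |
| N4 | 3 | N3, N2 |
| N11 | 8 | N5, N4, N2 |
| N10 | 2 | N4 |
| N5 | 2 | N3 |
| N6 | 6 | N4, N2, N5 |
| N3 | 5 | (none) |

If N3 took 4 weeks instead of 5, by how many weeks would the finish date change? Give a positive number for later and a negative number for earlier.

Baseline: N2→N4→N7 = 9+3+9 = 21 → 21 weeks.
N3 has 4 weeks of float (longest path through it is 17).
No other chain overtakes it, so the finish is 21 weeks.
Change in finish: 21 − 21 = +0 weeks.

0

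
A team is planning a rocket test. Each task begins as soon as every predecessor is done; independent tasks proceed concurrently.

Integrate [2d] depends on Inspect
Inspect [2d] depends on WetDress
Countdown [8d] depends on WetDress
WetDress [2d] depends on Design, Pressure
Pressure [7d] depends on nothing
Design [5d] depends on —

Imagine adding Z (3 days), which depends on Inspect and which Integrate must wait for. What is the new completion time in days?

Originally the project takes 17 days.
With Z inserted, Integrate now waits for max(Inspect, Z).
New critical path: Pressure→WetDress→Countdown = 7+2+8 = 17 ⇒ 17 days.

17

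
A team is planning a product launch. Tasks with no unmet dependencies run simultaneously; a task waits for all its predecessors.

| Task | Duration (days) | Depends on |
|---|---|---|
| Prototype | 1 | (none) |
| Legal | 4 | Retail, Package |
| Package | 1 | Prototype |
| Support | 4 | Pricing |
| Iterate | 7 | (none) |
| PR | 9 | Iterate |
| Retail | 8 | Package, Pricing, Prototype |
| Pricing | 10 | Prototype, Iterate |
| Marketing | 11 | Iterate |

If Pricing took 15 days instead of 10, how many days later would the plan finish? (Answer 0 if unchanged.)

Critical path before the change: Iterate→Pricing→Retail→Legal = 7+10+8+4 = 29 giving 29 days.
Since Pricing is critical, the +5 change carries straight to that chain (now 34 days).
That remains the longest chain; total 34 days.
Change in finish: 34 − 29 = +5 days.

5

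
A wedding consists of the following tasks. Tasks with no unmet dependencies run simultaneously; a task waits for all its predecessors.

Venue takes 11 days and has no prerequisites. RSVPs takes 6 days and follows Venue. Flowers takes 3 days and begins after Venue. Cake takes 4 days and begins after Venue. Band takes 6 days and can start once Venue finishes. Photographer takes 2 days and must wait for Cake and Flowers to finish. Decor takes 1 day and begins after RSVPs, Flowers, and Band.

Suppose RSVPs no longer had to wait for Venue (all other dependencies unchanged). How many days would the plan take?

With the dependency in place, Venue→RSVPs→Decor = 11+6+1 = 18 sets the finish at 18 days.
Without Venue→RSVPs, RSVPs's earliest start moves from 11 to 0.
After: Venue→Band→Decor = 11+6+1 = 18 → 18 days.

18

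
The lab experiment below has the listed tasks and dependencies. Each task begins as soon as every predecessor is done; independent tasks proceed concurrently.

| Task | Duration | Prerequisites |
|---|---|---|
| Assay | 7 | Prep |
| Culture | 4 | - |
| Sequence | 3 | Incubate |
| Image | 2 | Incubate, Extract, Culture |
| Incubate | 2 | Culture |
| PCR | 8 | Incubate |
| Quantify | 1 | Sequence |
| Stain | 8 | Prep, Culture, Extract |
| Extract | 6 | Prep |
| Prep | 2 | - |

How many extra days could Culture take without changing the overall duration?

The longest chain is Prep→Extract→Stain = 2+6+8 = 16; overall finish 16 days.
The longest chain containing Culture totals 14 days.
Slack of Culture = 2 − 0 = 2 days.

2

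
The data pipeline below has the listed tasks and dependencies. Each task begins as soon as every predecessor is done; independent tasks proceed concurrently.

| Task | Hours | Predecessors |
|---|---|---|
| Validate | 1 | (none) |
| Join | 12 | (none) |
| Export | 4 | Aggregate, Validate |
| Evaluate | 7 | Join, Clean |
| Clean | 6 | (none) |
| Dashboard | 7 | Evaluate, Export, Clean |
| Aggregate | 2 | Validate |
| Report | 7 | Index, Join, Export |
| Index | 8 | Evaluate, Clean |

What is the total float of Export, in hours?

Join→Evaluate→Index→Report = 12+7+8+7 = 34 sets the makespan at 34 hours.
Export finishes as early as 7 and must finish by 27.
Slack of Export = 23 − 3 = 20 hours.

20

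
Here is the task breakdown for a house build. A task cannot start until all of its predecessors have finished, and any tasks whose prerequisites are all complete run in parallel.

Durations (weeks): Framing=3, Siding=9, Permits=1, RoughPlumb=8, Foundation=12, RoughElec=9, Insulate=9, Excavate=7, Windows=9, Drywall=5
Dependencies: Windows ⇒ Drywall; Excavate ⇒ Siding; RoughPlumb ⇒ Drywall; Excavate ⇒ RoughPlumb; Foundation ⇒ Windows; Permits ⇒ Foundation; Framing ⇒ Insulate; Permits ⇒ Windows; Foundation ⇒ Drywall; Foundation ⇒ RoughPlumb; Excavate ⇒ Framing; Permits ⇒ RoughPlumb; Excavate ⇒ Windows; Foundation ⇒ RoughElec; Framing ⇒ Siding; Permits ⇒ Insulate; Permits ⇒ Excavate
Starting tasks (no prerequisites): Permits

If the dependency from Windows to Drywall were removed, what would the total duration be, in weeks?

26

Original critical path: Permits→Foundation→Windows→Drywall = 1+12+9+5 = 27 ⇒ 27 weeks.
Without Windows→Drywall, Drywall's earliest start moves from 22 to 21.
After: Permits→Foundation→RoughPlumb→Drywall = 1+12+8+5 = 26 → 26 weeks.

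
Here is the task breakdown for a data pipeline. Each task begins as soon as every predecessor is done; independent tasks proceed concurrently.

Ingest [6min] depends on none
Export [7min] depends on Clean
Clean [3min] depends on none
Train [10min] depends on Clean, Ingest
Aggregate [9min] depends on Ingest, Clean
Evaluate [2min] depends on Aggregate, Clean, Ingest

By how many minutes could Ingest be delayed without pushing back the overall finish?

0

Ingest→Aggregate→Evaluate = 6+9+2 = 17 sets the makespan at 17 minutes.
Longest path through Ingest: 17 minutes (earliest finish 6, latest finish 6).
Slack of Ingest = 0 − 0 = 0 minutes.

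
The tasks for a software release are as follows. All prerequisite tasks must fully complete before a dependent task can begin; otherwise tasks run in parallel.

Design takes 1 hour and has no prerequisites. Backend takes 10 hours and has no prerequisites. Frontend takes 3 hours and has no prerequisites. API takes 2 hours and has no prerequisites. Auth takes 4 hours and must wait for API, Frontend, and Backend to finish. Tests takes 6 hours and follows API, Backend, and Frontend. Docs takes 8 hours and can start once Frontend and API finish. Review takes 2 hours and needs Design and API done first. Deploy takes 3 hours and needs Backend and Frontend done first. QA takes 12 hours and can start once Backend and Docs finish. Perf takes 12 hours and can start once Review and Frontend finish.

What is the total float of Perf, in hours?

7

Frontend→Docs→QA = 3+8+12 = 23 sets the makespan at 23 hours.
The longest chain containing Perf totals 16 hours.
Float = 23 − 16 = 7.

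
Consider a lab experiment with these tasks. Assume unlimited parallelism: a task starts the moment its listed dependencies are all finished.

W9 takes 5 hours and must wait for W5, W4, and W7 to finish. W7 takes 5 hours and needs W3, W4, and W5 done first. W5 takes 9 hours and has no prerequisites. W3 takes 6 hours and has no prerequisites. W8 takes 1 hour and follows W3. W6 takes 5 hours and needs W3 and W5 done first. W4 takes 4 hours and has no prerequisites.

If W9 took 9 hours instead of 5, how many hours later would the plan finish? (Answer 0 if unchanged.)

Actual critical path: W5→W7→W9 = 9+5+5 = 19 ⇒ 19 hours.
W9 lies on that path, so at 9 hours the path becomes 23 hours.
No other chain overtakes it, so the finish is 23 hours.
Change in finish: 23 − 19 = +4 hours.

4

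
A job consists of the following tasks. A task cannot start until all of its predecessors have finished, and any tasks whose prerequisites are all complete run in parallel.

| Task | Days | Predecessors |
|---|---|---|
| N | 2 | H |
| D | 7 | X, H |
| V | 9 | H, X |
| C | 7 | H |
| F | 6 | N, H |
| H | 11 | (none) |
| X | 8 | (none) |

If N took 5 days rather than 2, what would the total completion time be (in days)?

Baseline: H→V = 11+9 = 20 → 20 days.
N is off the critical path — its longest chain is 19 days, giving 1 of slack.
New critical path: H→N→F = 11+5+6 = 22 ⇒ 22 days.

22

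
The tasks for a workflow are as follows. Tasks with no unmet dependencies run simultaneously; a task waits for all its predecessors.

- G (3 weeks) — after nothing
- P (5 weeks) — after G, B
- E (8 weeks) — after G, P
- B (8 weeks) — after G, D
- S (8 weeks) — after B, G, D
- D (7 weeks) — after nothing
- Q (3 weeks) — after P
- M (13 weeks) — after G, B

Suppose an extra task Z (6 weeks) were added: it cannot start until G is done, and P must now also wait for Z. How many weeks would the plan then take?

28

Originally the plan takes 28 weeks.
With Z inserted, P now waits for max(G, B, Z).
New critical path: D→B→M = 7+8+13 = 28 ⇒ 28 weeks.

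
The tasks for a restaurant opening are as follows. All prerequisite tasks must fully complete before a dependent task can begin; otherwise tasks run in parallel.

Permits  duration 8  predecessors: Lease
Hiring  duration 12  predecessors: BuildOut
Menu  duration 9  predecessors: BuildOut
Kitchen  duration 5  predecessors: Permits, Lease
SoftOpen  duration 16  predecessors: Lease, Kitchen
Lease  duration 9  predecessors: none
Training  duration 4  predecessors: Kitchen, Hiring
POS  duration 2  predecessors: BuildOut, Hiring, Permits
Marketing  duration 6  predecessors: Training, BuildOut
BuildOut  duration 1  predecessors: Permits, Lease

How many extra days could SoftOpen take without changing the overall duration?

Lease→Permits→BuildOut→Hiring→Training→Marketing = 9+8+1+12+4+6 = 40 sets the makespan at 40 days.
The longest chain containing SoftOpen totals 38 days.
Float = 40 − 38 = 2.

2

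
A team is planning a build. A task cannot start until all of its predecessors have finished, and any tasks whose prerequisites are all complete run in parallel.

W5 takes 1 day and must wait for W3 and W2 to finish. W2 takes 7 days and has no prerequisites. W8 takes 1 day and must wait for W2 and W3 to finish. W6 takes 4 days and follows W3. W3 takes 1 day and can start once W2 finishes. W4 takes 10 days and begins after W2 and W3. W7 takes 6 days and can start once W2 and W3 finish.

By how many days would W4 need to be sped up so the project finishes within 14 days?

4

Current finish: 18 days; target: 14.
W4 is on every critical path, so each day cut from W4 cuts the finish by one (this holds down to a finish of 14).
Need 18 − 14 = 4 days off W4 → W4 becomes 6 days, finish becomes 14.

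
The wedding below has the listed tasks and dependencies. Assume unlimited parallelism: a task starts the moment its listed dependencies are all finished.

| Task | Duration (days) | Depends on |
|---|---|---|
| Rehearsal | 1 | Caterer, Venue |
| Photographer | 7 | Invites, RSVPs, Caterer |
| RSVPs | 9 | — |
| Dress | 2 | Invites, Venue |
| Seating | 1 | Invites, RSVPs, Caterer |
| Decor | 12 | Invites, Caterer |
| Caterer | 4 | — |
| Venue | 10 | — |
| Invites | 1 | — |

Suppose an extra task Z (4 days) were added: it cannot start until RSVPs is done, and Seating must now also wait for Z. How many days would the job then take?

Originally the job takes 16 days.
With Z inserted, Seating now waits for max(Invites, RSVPs, Caterer, Z).
New critical path: Caterer→Decor = 4+12 = 16 ⇒ 16 days.

16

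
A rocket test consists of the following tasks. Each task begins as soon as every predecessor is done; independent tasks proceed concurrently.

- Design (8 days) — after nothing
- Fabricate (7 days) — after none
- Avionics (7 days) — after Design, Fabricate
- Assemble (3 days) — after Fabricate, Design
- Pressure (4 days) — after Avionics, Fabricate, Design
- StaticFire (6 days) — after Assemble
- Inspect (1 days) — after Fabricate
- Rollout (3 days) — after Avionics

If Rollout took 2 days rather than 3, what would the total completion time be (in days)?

Critical path before the change: Design→Avionics→Pressure = 8+7+4 = 19 giving 19 days.
Rollout is off the critical path — its longest chain is 18 days, giving 1 of slack.
That remains the longest chain; total 19 days.

19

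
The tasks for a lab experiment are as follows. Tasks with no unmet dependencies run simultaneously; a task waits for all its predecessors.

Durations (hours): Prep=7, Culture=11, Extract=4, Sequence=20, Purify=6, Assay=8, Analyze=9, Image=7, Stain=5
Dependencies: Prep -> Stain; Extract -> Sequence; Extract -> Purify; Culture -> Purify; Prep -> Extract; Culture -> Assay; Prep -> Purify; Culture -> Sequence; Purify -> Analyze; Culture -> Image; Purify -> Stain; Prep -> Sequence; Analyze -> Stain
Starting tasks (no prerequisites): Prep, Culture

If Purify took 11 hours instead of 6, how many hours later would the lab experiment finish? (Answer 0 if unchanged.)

5

The binding path is Prep→Extract→Purify→Analyze→Stain = 7+4+6+9+5 = 31; finish at 31 hours.
Since Purify is critical, the +5 change carries straight to that chain (now 36 hours).
The critical path is still Prep→Extract→Purify→Analyze→Stain; finish is now 36 hours.
Change in finish: 36 − 31 = +5 hours.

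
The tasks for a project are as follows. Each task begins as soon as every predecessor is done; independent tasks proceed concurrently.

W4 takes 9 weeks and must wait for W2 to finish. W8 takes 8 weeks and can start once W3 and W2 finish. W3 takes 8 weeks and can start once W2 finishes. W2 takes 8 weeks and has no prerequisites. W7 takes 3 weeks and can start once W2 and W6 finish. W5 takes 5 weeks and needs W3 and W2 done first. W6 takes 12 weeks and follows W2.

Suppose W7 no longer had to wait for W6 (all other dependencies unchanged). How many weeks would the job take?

Original critical path: W2→W3→W8 = 8+8+8 = 24 ⇒ 24 weeks.
Without W6→W7, W7's earliest start moves from 20 to 8.
The longest chain is now W2→W3→W8 = 8+8+8 = 24, so the job takes 24 weeks.

24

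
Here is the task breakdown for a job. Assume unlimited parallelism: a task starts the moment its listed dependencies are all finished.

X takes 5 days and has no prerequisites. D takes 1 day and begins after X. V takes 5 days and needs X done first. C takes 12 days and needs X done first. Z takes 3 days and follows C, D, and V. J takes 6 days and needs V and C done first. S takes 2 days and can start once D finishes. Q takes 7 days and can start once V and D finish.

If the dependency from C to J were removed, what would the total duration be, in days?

Original critical path: X→C→J = 5+12+6 = 23 ⇒ 23 days.
Without C→J, J's earliest start moves from 17 to 10.
The longest chain is now X→C→Z = 5+12+3 = 20, so the job takes 20 days.

20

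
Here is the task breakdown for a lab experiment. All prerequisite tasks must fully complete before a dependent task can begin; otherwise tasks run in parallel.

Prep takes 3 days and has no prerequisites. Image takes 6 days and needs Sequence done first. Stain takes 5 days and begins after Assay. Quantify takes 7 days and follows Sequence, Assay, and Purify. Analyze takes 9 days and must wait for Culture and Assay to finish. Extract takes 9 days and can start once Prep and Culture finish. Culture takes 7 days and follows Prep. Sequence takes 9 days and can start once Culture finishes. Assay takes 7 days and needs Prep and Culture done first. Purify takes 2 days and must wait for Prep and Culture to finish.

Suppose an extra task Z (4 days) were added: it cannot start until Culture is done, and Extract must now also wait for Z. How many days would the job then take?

26

Originally the job takes 26 days.
With Z inserted, Extract now waits for max(Prep, Culture, Z).
New critical path: Prep→Culture→Sequence→Quantify = 3+7+9+7 = 26 ⇒ 26 days.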